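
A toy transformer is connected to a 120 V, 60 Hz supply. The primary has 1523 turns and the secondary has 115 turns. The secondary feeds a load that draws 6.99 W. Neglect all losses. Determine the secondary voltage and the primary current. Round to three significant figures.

V_s = V_p × N_s/N_p = 120 × 115/1523 = 9.0611 V.
I_s = P/V_s = 6.99/9.0611 = 0.77143 A.
I_p = I_s × N_s/N_p = 0.77143 × 115/1523 = 0.0582 A.

V_s ≈ 9.06 V, I_p ≈ 0.0582 A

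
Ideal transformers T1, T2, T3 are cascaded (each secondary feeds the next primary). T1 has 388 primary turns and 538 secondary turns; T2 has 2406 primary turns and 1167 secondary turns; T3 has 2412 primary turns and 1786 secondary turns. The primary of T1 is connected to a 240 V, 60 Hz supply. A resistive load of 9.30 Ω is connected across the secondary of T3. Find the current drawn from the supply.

I_supply ≈ 6.40 A

Secondary of T1: V = 240.00 × 538/388 = 332.78 V.
Secondary of T2: V = 332.78 × 1167/2406 = 161.41 V.
Secondary of T3: V = 161.41 × 1786/2412 = 119.52 V.
I_load = 119.52/9.30 = 12.852 A, so P_out = 119.52 × 12.852 = 1536.0 W.
All ideal ⇒ P_in = P_out, so I_supply = 1536.0/240 = 6.40 A.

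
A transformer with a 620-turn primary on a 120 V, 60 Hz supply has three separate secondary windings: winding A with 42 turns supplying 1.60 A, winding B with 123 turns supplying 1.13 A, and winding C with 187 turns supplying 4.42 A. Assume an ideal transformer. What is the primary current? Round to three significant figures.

V_A = 120 × 42/620 = 8.1290 V; V_B = 120 × 123/620 = 23.806 V; V_C = 120 × 187/620 = 36.194 V.
P_out = V_A I_A + V_B I_B + V_C I_C = 8.1290×1.60 + 23.806×1.13 + 36.194×4.42 = 13.006 + 26.901 + 159.98 = 199.88 W.
Ideal ⇒ P_in = P_out, so I_p = P_out/V_p = 199.88/120 = 1.67 A.

I_p ≈ 1.67 A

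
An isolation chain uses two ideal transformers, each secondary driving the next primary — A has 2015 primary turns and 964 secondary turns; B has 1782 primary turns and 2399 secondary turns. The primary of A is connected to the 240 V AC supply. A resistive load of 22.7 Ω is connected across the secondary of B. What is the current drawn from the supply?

I_supply ≈ 4.39 A

After A: V = 240.00 × 964/2015 = 114.82 V.
After B: V = 114.82 × 2399/1782 = 154.57 V.
I_load = 154.57/22.7 = 6.8094 A, so P_out = 154.57 × 6.8094 = 1052.6 W.
All ideal ⇒ P_in = P_out, so I_supply = 1052.6/240 = 4.39 A.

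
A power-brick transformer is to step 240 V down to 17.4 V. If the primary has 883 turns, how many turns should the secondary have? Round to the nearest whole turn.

N_s/N_p = V_s/V_p, so N_s = 883 × 17.4/240 = 64.0 ≈ 64 turns.

N_s = 64 turns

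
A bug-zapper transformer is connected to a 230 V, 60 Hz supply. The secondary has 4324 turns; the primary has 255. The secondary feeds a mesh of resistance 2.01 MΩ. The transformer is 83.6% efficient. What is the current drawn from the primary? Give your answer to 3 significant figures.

I_p ≈ 0.0394 A

V_s = 230 × 4324/255 = 3900.1 V.
I_s = V_s/R = 3900.1/(2.01×10^6) = 0.0019403 A.
P_out = V_s I_s = 3900.1 × 0.0019403 = 7.5675 W.
P_in = P_out/η = 7.5675/0.836 = 9.0520 W.
I_p = P_in/V_p = 9.0520/230 = 0.0394 A.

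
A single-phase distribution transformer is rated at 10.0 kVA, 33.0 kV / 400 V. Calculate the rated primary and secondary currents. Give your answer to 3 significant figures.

I_p = S/V_p = 10000/33000 = 0.303 A.
I_s = S/V_s = 10000/400 = 25.0 A.

I_p ≈ 0.303 A, I_s ≈ 25.0 A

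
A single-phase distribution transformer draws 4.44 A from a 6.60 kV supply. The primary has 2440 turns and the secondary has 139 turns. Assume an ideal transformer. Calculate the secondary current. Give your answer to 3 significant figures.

I_s ≈ 77.9 A

I_s/I_p = N_p/N_s, so I_s = 4.44 × 2440/139 = 77.9 A.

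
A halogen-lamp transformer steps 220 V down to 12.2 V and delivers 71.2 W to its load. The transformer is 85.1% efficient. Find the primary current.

I_p ≈ 0.380 A

P_in = P_out/η = 71.2/0.851 = 83.666 W.
I_p = P_in/V_p = 83.666/220 = 0.380 A.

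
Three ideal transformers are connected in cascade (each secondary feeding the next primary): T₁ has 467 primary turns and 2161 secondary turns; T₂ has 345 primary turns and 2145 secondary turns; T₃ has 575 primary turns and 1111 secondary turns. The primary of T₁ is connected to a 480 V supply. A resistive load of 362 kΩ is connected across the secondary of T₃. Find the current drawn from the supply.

I_supply ≈ 4.10 A

After T₁: V = 480.00 × 2161/467 = 2221.2 V.
After T₂: V = 2221.2 × 2145/345 = 13810 V.
After T₃: V = 13810 × 1111/575 = 26683 V.
I_load = 26683/362000 = 0.073710 A, so P_out = 26683 × 0.073710 = 1966.8 W.
All ideal ⇒ P_in = P_out, so I_supply = 1966.8/480 = 4.10 A.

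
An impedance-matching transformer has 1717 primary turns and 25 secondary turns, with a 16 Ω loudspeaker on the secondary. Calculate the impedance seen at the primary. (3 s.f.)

Z_p = (N_p/N_s)² × Z_s = (1717/25)² × 16 = 75500 Ω.

Z_p ≈ 75500 Ω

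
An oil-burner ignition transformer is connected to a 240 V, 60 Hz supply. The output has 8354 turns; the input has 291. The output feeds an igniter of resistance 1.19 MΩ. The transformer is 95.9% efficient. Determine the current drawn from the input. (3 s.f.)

I_in ≈ 0.173 A

V_out = 240 × 8354/291 = 6889.9 V.
I_out = V_out/R = 6889.9/(1.19×10^6) = 0.0057898 A.
P_out = V_out I_out = 6889.9 × 0.0057898 = 39.891 W.
P_in = P_out/η = 39.891/0.959 = 41.597 W.
I_in = P_in/V_in = 41.597/240 = 0.173 A.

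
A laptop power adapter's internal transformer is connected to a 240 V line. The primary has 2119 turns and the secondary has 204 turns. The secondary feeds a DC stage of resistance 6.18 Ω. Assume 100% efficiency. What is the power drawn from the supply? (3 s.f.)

P ≈ 86.4 W

V_s = V_p × N_s/N_p = 240 × 204/2119 = 23.105 V.
I_s = V_s/R = 23.105/6.18 = 3.7387 A.
I_p = I_s × N_s/N_p = 3.7387 × 204/2119 = 0.35993 A.
P = V_p I_p = 240 × 0.35993 = 86.4 W.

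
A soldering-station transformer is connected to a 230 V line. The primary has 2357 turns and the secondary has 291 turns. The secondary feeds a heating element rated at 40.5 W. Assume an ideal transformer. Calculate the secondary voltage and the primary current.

V_s ≈ 28.4 V, I_p ≈ 0.176 A

V_s = V_p × N_s/N_p = 230 × 291/2357 = 28.396 V.
I_s = P/V_s = 40.5/28.396 = 1.4262 A.
I_p = I_s × N_s/N_p = 1.4262 × 291/2357 = 0.176 A.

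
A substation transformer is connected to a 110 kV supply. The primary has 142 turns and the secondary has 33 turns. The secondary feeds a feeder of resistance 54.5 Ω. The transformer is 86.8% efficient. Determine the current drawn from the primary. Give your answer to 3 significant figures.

I_p ≈ 126 A

V_s = 110000 × 33/142 = 25563 V.
I_s = V_s/R = 25563/54.5 = 469.05 A.
P_out = V_s I_s = 25563 × 469.05 = 1.1991×10^7 W.
P_in = P_out/η = 1.1991×10^7/0.868 = 1.3814×10^7 W.
I_p = P_in/V_p = 1.3814×10^7/110000 = 126 A.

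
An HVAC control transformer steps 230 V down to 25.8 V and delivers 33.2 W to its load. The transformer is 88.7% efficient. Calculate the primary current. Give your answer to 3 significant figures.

P_in = P_out/η = 33.2/0.887 = 37.430 W.
I_p = P_in/V_p = 37.430/230 = 0.163 A.

I_p ≈ 0.163 A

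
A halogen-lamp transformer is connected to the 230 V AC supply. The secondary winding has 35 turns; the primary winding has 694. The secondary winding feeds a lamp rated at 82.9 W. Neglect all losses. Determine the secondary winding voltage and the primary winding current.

V_s = V_p × N_s/N_p = 230 × 35/694 = 11.599 V.
I_s = P/V_s = 82.9/11.599 = 7.1469 A.
I_p = I_s × N_s/N_p = 7.1469 × 35/694 = 0.360 A.

V_s ≈ 11.6 V, I_p ≈ 0.360 A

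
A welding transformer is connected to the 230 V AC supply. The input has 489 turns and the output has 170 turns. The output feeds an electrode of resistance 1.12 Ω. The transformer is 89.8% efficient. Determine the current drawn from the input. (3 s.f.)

I_in ≈ 27.6 A

V_out = 230 × 170/489 = 79.959 V.
I_out = V_out/R = 79.959/1.12 = 71.392 A.
P_out = V_out I_out = 79.959 × 71.392 = 5708.4 W.
P_in = P_out/η = 5708.4/0.898 = 6356.8 W.
I_in = P_in/V_in = 6356.8/230 = 27.6 A.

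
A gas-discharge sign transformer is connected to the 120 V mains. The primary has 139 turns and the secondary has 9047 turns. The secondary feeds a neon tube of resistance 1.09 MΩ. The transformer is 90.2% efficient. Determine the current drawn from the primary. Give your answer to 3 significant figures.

I_p ≈ 0.517 A

V_s = 120 × 9047/139 = 7810.4 V.
I_s = V_s/R = 7810.4/(1.09×10^6) = 0.0071655 A.
P_out = V_s I_s = 7810.4 × 0.0071655 = 55.965 W.
P_in = P_out/η = 55.965/0.902 = 62.045 W.
I_p = P_in/V_p = 62.045/120 = 0.517 A.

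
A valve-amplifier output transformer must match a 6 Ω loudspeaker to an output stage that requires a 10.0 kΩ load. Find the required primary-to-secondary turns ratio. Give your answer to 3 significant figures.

Z_p/Z_s = (N_p/N_s)², so N_p/N_s = √(10000/6) = √1670 = 40.8.

N_p/N_s ≈ 40.8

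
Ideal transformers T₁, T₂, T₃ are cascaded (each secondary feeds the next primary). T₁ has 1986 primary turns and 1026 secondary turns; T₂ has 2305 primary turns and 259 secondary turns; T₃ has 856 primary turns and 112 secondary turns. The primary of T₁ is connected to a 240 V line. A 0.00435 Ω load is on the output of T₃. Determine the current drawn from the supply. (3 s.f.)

I_supply ≈ 3.18 A

After T₁: V = 240.00 × 1026/1986 = 123.99 V.
After T₂: V = 123.99 × 259/2305 = 13.932 V.
After T₃: V = 13.932 × 112/856 = 1.8229 V.
I_load = 1.8229/0.00435 = 419.05 A, so P_out = 1.8229 × 419.05 = 763.86 W.
All ideal ⇒ P_in = P_out, so I_supply = 763.86/240 = 3.18 A.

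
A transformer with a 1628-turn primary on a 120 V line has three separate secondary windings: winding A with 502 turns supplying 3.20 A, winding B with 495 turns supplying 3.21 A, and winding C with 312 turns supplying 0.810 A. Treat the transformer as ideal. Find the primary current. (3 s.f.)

I_p ≈ 2.12 A

V_A = 120 × 502/1628 = 37.002 V; V_B = 120 × 495/1628 = 36.486 V; V_C = 120 × 312/1628 = 22.998 V.
P_out = V_A I_A + V_B I_B + V_C I_C = 37.002×3.20 + 36.486×3.21 + 22.998×0.810 = 118.41 + 117.12 + 18.628 = 254.16 W.
Ideal ⇒ P_in = P_out, so I_p = P_out/V_p = 254.16/120 = 2.12 A.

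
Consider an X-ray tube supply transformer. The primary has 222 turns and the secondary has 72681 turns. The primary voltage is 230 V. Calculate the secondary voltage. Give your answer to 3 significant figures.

V_s/V_p = N_s/N_p, so V_s = 230 × 72681/222 = 75300 V.

V_s ≈ 75300 V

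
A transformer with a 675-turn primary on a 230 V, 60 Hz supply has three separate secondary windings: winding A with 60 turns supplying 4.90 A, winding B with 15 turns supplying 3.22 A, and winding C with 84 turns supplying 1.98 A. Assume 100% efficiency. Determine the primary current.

I_p ≈ 0.754 A

V_A = 230 × 60/675 = 20.444 V; V_B = 230 × 15/675 = 5.1111 V; V_C = 230 × 84/675 = 28.622 V.
P_out = V_A I_A + V_B I_B + V_C I_C = 20.444×4.90 + 5.1111×3.22 + 28.622×1.98 = 100.18 + 16.458 + 56.672 = 173.31 W.
Ideal ⇒ P_in = P_out, so I_p = P_out/V_p = 173.31/230 = 0.754 A.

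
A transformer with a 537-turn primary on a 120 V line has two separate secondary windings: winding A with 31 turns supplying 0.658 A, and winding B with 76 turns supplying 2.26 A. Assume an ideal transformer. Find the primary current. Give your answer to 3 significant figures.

V_A = 120 × 31/537 = 6.9274 V; V_B = 120 × 76/537 = 16.983 V.
P_out = V_A I_A + V_B I_B = 6.9274×0.658 + 16.983×2.26 = 4.5582 + 38.382 = 42.940 W.
Ideal ⇒ P_in = P_out, so I_p = P_out/V_p = 42.940/120 = 0.358 A.

I_p ≈ 0.358 A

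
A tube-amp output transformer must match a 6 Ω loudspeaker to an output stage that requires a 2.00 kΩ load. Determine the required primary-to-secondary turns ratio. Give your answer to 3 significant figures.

Z_p/Z_s = (N_p/N_s)², so N_p/N_s = √(2000/6) = √333 = 18.3.

N_p/N_s ≈ 18.3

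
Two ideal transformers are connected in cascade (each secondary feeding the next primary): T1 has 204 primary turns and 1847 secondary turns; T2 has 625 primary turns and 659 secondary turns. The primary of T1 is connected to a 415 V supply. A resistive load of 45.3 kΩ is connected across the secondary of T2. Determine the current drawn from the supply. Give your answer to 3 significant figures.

After T1: V = 415.00 × 1847/204 = 3757.4 V.
After T2: V = 3757.4 × 659/625 = 3961.8 V.
I_load = 3961.8/45300 = 0.087456 A, so P_out = 3961.8 × 0.087456 = 346.48 W.
All ideal ⇒ P_in = P_out, so I_supply = 346.48/415 = 0.835 A.

I_supply ≈ 0.835 A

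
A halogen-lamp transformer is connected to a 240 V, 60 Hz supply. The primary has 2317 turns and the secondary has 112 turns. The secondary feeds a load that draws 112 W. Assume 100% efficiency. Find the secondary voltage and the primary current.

V_s ≈ 11.6 V, I_p ≈ 0.467 A

V_s = V_p × N_s/N_p = 240 × 112/2317 = 11.601 V.
I_s = P/V_s = 112/11.601 = 9.6542 A.
I_p = I_s × N_s/N_p = 9.6542 × 112/2317 = 0.467 A.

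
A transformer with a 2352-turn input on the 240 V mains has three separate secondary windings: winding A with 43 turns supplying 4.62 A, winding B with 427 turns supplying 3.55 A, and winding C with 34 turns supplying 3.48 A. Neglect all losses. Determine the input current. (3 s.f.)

I_in ≈ 0.779 A

V_A = 240 × 43/2352 = 4.3878 V; V_B = 240 × 427/2352 = 43.571 V; V_C = 240 × 34/2352 = 3.4694 V.
P_out = V_A I_A + V_B I_B + V_C I_C = 4.3878×4.62 + 43.571×3.55 + 3.4694×3.48 = 20.271 + 154.68 + 12.073 = 187.02 W.
Ideal ⇒ P_in = P_out, so I_in = P_out/V_in = 187.02/240 = 0.779 A.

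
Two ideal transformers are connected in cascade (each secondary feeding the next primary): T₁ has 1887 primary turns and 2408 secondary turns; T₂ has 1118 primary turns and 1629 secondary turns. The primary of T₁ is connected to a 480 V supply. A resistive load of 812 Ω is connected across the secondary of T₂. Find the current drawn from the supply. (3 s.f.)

After T₁: V = 480.00 × 2408/1887 = 612.53 V.
After T₂: V = 612.53 × 1629/1118 = 892.49 V.
I_load = 892.49/812 = 1.0991 A, so P_out = 892.49 × 1.0991 = 980.97 W.
All ideal ⇒ P_in = P_out, so I_supply = 980.97/480 = 2.04 A.

I_supply ≈ 2.04 A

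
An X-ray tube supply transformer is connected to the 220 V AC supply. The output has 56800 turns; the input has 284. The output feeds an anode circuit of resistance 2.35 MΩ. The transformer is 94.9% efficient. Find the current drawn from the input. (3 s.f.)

I_in ≈ 3.95 A

V_out = 220 × 56800/284 = 44000 V.
I_out = V_out/R = 44000/(2.35×10^6) = 0.018723 A.
P_out = V_out I_out = 44000 × 0.018723 = 823.83 W.
P_in = P_out/η = 823.83/0.949 = 868.10 W.
I_in = P_in/V_in = 868.10/220 = 3.95 A.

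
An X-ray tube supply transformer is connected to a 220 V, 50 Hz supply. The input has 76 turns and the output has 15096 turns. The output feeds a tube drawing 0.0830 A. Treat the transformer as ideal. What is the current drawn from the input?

I_in ≈ 16.5 A

For an ideal transformer I_in N_in = I_out N_out, so I_in = 0.0830 × 15096/76 = 16.5 A.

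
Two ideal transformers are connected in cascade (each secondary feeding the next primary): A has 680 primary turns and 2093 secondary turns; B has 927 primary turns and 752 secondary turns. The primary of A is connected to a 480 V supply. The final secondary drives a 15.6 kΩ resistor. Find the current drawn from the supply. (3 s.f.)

After A: V = 480.00 × 2093/680 = 1477.4 V.
After B: V = 1477.4 × 752/927 = 1198.5 V.
I_load = 1198.5/15600 = 0.076827 A, so P_out = 1198.5 × 0.076827 = 92.078 W.
All ideal ⇒ P_in = P_out, so I_supply = 92.078/480 = 0.192 A.

I_supply ≈ 0.192 A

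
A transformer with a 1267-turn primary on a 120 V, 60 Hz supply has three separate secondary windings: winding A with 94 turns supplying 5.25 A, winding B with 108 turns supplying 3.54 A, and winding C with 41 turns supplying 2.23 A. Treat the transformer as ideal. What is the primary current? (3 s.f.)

I_p ≈ 0.763 A

V_A = 120 × 94/1267 = 8.9029 V; V_B = 120 × 108/1267 = 10.229 V; V_C = 120 × 41/1267 = 3.8832 V.
P_out = V_A I_A + V_B I_B + V_C I_C = 8.9029×5.25 + 10.229×3.54 + 3.8832×2.23 = 46.740 + 36.210 + 8.6595 = 91.610 W.
Ideal ⇒ P_in = P_out, so I_p = P_out/V_p = 91.610/120 = 0.763 A.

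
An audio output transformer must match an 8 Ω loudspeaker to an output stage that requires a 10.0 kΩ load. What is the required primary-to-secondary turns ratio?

Z_p/Z_s = (N_p/N_s)², so N_p/N_s = √(10000/8) = √1250 = 35.4.

N_p/N_s ≈ 35.4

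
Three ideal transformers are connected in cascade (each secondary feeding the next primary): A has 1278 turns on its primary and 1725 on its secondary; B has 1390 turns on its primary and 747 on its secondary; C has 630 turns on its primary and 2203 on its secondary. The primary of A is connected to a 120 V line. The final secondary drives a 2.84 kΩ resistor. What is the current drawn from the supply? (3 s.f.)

I_supply ≈ 0.272 A

Secondary of A: V = 120.00 × 1725/1278 = 161.97 V.
Secondary of B: V = 161.97 × 747/1390 = 87.045 V.
Secondary of C: V = 87.045 × 2203/630 = 304.38 V.
I_load = 304.38/2840 = 0.10718 A, so P_out = 304.38 × 0.10718 = 32.623 W.
All ideal ⇒ P_in = P_out, so I_supply = 32.623/120 = 0.272 A.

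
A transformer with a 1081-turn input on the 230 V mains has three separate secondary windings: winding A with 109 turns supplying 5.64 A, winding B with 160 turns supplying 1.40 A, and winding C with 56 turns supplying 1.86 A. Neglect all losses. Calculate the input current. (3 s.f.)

V_A = 230 × 109/1081 = 23.191 V; V_B = 230 × 160/1081 = 34.043 V; V_C = 230 × 56/1081 = 11.915 V.
P_out = V_A I_A + V_B I_B + V_C I_C = 23.191×5.64 + 34.043×1.40 + 11.915×1.86 = 130.80 + 47.660 + 22.162 = 200.62 W.
Ideal ⇒ P_in = P_out, so I_in = P_out/V_in = 200.62/230 = 0.872 A.

I_in ≈ 0.872 A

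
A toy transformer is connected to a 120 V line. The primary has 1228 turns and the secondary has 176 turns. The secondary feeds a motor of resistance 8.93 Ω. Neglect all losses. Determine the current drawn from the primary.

I_p ≈ 0.276 A

V_s = V_p × N_s/N_p = 120 × 176/1228 = 17.199 V.
I_s = V_s/R = 17.199/8.93 = 1.9259 A.
For an ideal transformer I_p N_p = I_s N_s, so I_p = 1.9259 × 176/1228 = 0.276 A.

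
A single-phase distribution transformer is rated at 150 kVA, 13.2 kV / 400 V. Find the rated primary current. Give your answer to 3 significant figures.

I_p = S/V_p = 150000/13200 = 11.4 A.

I_p ≈ 11.4 A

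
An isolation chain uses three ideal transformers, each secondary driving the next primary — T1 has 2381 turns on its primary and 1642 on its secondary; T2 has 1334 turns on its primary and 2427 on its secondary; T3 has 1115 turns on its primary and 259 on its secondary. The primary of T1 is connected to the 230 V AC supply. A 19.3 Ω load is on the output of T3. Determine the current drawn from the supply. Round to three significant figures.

I_supply ≈ 1.01 A

After T1: V = 230.00 × 1642/2381 = 158.61 V.
After T2: V = 158.61 × 2427/1334 = 288.57 V.
After T3: V = 288.57 × 259/1115 = 67.032 V.
I_load = 67.032/19.3 = 3.4731 A, so P_out = 67.032 × 3.4731 = 232.81 W.
All ideal ⇒ P_in = P_out, so I_supply = 232.81/230 = 1.01 A.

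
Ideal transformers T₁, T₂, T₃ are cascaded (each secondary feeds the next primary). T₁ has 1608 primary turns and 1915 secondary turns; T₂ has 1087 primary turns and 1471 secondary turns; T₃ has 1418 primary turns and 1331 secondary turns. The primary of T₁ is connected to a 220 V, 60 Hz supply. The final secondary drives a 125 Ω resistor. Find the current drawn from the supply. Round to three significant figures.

I_supply ≈ 4.03 A

Secondary of T₁: V = 220.00 × 1915/1608 = 262.00 V.
Secondary of T₂: V = 262.00 × 1471/1087 = 354.56 V.
Secondary of T₃: V = 354.56 × 1331/1418 = 332.81 V.
I_load = 332.81/125 = 2.6624 A, so P_out = 332.81 × 2.6624 = 886.08 W.
All ideal ⇒ P_in = P_out, so I_supply = 886.08/220 = 4.03 A.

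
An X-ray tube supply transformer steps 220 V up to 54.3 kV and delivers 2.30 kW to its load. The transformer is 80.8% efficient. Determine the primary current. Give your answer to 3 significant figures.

I_p ≈ 12.9 A

P_in = P_out/η = 2300/0.808 = 2846.5 W.
I_p = P_in/V_p = 2846.5/220 = 12.9 A.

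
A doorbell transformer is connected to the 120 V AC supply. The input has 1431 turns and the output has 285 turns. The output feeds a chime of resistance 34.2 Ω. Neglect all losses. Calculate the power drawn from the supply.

V_out = V_in × N_out/N_in = 120 × 285/1431 = 23.899 V.
I_out = V_out/R = 23.899/34.2 = 0.69881 A.
I_in = I_out × N_out/N_in = 0.69881 × 285/1431 = 0.13918 A.
P = V_in I_in = 120 × 0.13918 = 16.7 W.

P ≈ 16.7 W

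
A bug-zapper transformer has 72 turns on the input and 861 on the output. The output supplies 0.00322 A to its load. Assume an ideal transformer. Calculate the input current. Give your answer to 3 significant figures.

I_in ≈ 0.0385 A

For an ideal transformer I_in/I_out = N_out/N_in, so I_in = 0.00322 × 861/72 = 0.0385 A.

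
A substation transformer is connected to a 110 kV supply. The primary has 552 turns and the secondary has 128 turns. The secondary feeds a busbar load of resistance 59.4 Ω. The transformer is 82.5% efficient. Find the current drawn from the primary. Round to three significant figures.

V_s = 110000 × 128/552 = 25507 V.
I_s = V_s/R = 25507/59.4 = 429.41 A.
P_out = V_s I_s = 25507 × 429.41 = 1.0953×10^7 W.
P_in = P_out/η = 1.0953×10^7/0.825 = 1.3277×10^7 W.
I_p = P_in/V_p = 1.3277×10^7/110000 = 121 A.

I_p ≈ 121 A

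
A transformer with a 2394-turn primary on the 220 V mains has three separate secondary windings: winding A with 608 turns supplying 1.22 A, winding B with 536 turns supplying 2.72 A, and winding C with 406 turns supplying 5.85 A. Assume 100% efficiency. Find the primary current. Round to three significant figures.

I_p ≈ 1.91 A

V_A = 220 × 608/2394 = 55.873 V; V_B = 220 × 536/2394 = 49.256 V; V_C = 220 × 406/2394 = 37.310 V.
P_out = V_A I_A + V_B I_B + V_C I_C = 55.873×1.22 + 49.256×2.72 + 37.310×5.85 = 68.165 + 133.98 + 218.26 = 420.41 W.
Ideal ⇒ P_in = P_out, so I_p = P_out/V_p = 420.41/220 = 1.91 A.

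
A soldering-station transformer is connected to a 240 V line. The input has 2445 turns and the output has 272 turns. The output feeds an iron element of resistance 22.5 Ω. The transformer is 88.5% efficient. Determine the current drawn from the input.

I_in ≈ 0.149 A

V_out = 240 × 272/2445 = 26.699 V.
I_out = V_out/R = 26.699/22.5 = 1.1866 A.
P_out = V_out I_out = 26.699 × 1.1866 = 31.683 W.
P_in = P_out/η = 31.683/0.885 = 35.799 W.
I_in = P_in/V_in = 35.799/240 = 0.149 A.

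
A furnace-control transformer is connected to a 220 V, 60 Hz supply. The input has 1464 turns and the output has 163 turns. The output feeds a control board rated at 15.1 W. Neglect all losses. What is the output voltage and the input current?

V_out ≈ 24.5 V, I_in ≈ 0.0686 A

V_out = V_in × N_out/N_in = 220 × 163/1464 = 24.495 V.
I_out = P/V_out = 15.1/24.495 = 0.61646 A.
I_in = I_out × N_out/N_in = 0.61646 × 163/1464 = 0.0686 A.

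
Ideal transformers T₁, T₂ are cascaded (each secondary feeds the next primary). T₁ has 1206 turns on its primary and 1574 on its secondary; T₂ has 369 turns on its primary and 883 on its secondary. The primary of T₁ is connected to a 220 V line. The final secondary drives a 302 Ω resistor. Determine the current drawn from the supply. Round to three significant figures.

After T₁: V = 220.00 × 1574/1206 = 287.13 V.
After T₂: V = 287.13 × 883/369 = 687.09 V.
I_load = 687.09/302 = 2.2751 A, so P_out = 687.09 × 2.2751 = 1563.2 W.
All ideal ⇒ P_in = P_out, so I_supply = 1563.2/220 = 7.11 A.

I_supply ≈ 7.11 A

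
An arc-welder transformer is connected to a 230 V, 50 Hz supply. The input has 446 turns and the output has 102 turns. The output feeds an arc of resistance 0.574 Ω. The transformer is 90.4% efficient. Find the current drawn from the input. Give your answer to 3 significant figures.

I_in ≈ 23.2 A

V_out = 230 × 102/446 = 52.601 V.
I_out = V_out/R = 52.601/0.574 = 91.639 A.
P_out = V_out I_out = 52.601 × 91.639 = 4820.3 W.
P_in = P_out/η = 4820.3/0.904 = 5332.2 W.
I_in = P_in/V_in = 5332.2/230 = 23.2 A.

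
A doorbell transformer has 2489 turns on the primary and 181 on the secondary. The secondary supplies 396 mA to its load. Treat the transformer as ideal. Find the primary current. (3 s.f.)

For an ideal transformer I_p/I_s = N_s/N_p, so I_p = 0.396 × 181/2489 = 0.0288 A.

I_p ≈ 0.0288 A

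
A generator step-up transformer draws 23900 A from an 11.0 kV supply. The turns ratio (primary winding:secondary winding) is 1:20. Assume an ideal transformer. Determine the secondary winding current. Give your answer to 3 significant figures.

I_s/I_p = N_p/N_s, so I_s = 23900 × 1/20 = 1200 A.

I_s ≈ 1200 A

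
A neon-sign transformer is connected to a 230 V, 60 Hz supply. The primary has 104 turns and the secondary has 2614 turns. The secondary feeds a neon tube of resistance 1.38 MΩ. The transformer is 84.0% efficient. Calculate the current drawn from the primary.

V_s = 230 × 2614/104 = 5781.0 V.
I_s = V_s/R = 5781.0/(1.38×10^6) = 0.0041891 A.
P_out = V_s I_s = 5781.0 × 0.0041891 = 24.217 W.
P_in = P_out/η = 24.217/0.840 = 28.830 W.
I_p = P_in/V_p = 28.830/230 = 0.125 A.

I_p ≈ 0.125 A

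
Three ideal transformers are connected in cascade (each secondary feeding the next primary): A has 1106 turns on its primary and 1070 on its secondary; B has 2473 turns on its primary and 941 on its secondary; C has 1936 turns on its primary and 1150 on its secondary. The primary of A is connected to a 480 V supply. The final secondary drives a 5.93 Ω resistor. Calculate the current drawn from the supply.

After A: V = 480.00 × 1070/1106 = 464.38 V.
After B: V = 464.38 × 941/2473 = 176.70 V.
After C: V = 176.70 × 1150/1936 = 104.96 V.
I_load = 104.96/5.93 = 17.700 A, so P_out = 104.96 × 17.700 = 1857.8 W.
All ideal ⇒ P_in = P_out, so I_supply = 1857.8/480 = 3.87 A.

I_supply ≈ 3.87 A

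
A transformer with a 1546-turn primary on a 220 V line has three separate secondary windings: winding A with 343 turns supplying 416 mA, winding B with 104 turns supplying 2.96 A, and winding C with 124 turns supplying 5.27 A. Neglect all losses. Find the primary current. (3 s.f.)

I_p ≈ 0.714 A

V_A = 220 × 343/1546 = 48.810 V; V_B = 220 × 104/1546 = 14.799 V; V_C = 220 × 124/1546 = 17.646 V.
P_out = V_A I_A + V_B I_B + V_C I_C = 48.810×0.416 + 14.799×2.96 + 17.646×5.27 = 20.305 + 43.806 + 92.992 = 157.10 W.
Ideal ⇒ P_in = P_out, so I_p = P_out/V_p = 157.10/220 = 0.714 A.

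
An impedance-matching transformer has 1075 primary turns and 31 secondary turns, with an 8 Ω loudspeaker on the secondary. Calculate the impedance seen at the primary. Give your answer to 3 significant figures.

Z_p = (N_p/N_s)² × Z_s = (1075/31)² × 8 = 9620 Ω.

Z_p ≈ 9620 Ω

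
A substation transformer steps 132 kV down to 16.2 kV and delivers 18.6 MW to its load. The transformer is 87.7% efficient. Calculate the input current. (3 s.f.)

I_in ≈ 161 A

P_in = P_out/η = 1.86×10^7/0.877 = 2.1209×10^7 W.
I_in = P_in/V_in = 2.1209×10^7/132000 = 161 A.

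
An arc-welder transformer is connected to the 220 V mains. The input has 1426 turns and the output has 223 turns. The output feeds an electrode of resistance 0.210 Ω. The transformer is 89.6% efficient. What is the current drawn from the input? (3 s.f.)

I_in ≈ 28.6 A

V_out = 220 × 223/1426 = 34.404 V.
I_out = V_out/R = 34.404/0.210 = 163.83 A.
P_out = V_out I_out = 34.404 × 163.83 = 5636.3 W.
P_in = P_out/η = 5636.3/0.896 = 6290.6 W.
I_in = P_in/V_in = 6290.6/220 = 28.6 A.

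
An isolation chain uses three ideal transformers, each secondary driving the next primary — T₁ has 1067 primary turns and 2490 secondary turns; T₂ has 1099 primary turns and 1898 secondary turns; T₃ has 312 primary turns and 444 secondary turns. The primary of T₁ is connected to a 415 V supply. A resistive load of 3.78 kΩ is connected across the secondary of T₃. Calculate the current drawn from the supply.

After T₁: V = 415.00 × 2490/1067 = 968.46 V.
After T₂: V = 968.46 × 1898/1099 = 1672.6 V.
After T₃: V = 1672.6 × 444/312 = 2380.2 V.
I_load = 2380.2/3780 = 0.62968 A, so P_out = 2380.2 × 0.62968 = 1498.7 W.
All ideal ⇒ P_in = P_out, so I_supply = 1498.7/415 = 3.61 A.

I_supply ≈ 3.61 A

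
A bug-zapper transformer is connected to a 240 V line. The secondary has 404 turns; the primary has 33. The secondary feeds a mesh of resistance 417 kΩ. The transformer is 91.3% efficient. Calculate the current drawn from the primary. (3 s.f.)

I_p ≈ 0.0945 A

V_s = 240 × 404/33 = 2938.2 V.
I_s = V_s/R = 2938.2/417000 = 0.0070460 A.
P_out = V_s I_s = 2938.2 × 0.0070460 = 20.702 W.
P_in = P_out/η = 20.702/0.913 = 22.675 W.
I_p = P_in/V_p = 22.675/240 = 0.0945 A.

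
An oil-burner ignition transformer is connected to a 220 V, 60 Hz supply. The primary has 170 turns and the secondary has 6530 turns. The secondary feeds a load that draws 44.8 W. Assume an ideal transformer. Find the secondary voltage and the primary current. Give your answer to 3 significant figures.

V_s ≈ 8450 V, I_p ≈ 0.204 A

V_s = V_p × N_s/N_p = 220 × 6530/170 = 8450.6 V.
I_s = P/V_s = 44.8/8450.6 = 0.0053014 A.
I_p = I_s × N_s/N_p = 0.0053014 × 6530/170 = 0.204 A.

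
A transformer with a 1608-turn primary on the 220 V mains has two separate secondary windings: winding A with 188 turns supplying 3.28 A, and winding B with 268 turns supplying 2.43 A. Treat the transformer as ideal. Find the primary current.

V_A = 220 × 188/1608 = 25.721 V; V_B = 220 × 268/1608 = 36.667 V.
P_out = V_A I_A + V_B I_B = 25.721×3.28 + 36.667×2.43 = 84.366 + 89.100 = 173.47 W.
Ideal ⇒ P_in = P_out, so I_p = P_out/V_p = 173.47/220 = 0.788 A.

I_p ≈ 0.788 A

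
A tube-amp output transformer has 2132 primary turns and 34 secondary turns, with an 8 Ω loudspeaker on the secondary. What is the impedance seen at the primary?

Z_p ≈ 31500 Ω

Z_p = (N_p/N_s)² × Z_s = (2132/34)² × 8 = 31500 Ω.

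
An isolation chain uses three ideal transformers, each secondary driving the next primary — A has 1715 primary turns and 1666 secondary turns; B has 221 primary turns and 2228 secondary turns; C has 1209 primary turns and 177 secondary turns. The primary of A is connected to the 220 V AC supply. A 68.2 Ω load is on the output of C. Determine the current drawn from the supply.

After A: V = 220.00 × 1666/1715 = 213.71 V.
After B: V = 213.71 × 2228/221 = 2154.5 V.
After C: V = 2154.5 × 177/1209 = 315.43 V.
I_load = 315.43/68.2 = 4.6251 A, so P_out = 315.43 × 4.6251 = 1458.9 W.
All ideal ⇒ P_in = P_out, so I_supply = 1458.9/220 = 6.63 A.

I_supply ≈ 6.63 A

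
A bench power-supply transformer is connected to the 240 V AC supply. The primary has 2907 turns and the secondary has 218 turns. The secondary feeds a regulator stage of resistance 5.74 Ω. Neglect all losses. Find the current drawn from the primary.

V_s = V_p × N_s/N_p = 240 × 218/2907 = 17.998 V.
I_s = V_s/R = 17.998/5.74 = 3.1355 A.
For an ideal transformer I_p N_p = I_s N_s, so I_p = 3.1355 × 218/2907 = 0.235 A.

I_p ≈ 0.235 A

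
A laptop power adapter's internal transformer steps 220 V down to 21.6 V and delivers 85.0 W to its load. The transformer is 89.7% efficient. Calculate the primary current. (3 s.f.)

P_in = P_out/η = 85.0/0.897 = 94.760 W.
I_p = P_in/V_p = 94.760/220 = 0.431 A.

I_p ≈ 0.431 A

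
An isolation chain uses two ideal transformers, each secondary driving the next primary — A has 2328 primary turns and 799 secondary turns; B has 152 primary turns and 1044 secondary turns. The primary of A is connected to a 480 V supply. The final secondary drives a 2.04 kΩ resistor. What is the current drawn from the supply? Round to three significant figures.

I_supply ≈ 1.31 A

Secondary of A: V = 480.00 × 799/2328 = 164.74 V.
Secondary of B: V = 164.74 × 1044/152 = 1131.5 V.
I_load = 1131.5/2040 = 0.55467 A, so P_out = 1131.5 × 0.55467 = 627.62 W.
All ideal ⇒ P_in = P_out, so I_supply = 627.62/480 = 1.31 A.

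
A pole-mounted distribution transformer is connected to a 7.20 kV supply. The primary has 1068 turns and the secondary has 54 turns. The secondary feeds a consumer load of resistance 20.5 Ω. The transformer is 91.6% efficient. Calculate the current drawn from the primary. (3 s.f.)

V_s = 7200 × 54/1068 = 364.04 V.
I_s = V_s/R = 364.04/20.5 = 17.758 A.
P_out = V_s I_s = 364.04 × 17.758 = 6464.8 W.
P_in = P_out/η = 6464.8/0.916 = 7057.7 W.
I_p = P_in/V_p = 7057.7/7200 = 0.980 A.

I_p ≈ 0.980 A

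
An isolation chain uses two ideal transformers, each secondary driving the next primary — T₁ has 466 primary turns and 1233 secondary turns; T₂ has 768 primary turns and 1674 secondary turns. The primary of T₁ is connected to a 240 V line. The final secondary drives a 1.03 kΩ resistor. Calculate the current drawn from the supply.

I_supply ≈ 7.75 A

After T₁: V = 240.00 × 1233/466 = 635.02 V.
After T₂: V = 635.02 × 1674/768 = 1384.1 V.
I_load = 1384.1/1030 = 1.3438 A, so P_out = 1384.1 × 1.3438 = 1860.1 W.
All ideal ⇒ P_in = P_out, so I_supply = 1860.1/240 = 7.75 A.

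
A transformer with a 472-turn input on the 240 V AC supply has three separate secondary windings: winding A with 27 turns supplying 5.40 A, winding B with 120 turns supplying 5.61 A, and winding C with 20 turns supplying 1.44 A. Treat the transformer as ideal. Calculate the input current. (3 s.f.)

V_A = 240 × 27/472 = 13.729 V; V_B = 240 × 120/472 = 61.017 V; V_C = 240 × 20/472 = 10.169 V.
P_out = V_A I_A + V_B I_B + V_C I_C = 13.729×5.40 + 61.017×5.61 + 10.169×1.44 = 74.136 + 342.31 + 14.644 = 431.08 W.
Ideal ⇒ P_in = P_out, so I_in = P_out/V_in = 431.08/240 = 1.80 A.

I_in ≈ 1.80 A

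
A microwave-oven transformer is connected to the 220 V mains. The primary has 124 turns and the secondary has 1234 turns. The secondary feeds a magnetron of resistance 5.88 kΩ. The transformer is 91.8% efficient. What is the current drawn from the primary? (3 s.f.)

I_p ≈ 4.04 A

V_s = 220 × 1234/124 = 2189.4 V.
I_s = V_s/R = 2189.4/5880 = 0.37234 A.
P_out = V_s I_s = 2189.4 × 0.37234 = 815.18 W.
P_in = P_out/η = 815.18/0.918 = 888.00 W.
I_p = P_in/V_p = 888.00/220 = 4.04 A.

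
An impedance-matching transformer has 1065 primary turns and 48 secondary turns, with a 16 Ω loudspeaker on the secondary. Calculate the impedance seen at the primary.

Z_p ≈ 7880 Ω

Z_p = (N_p/N_s)² × Z_s = (1065/48)² × 16 = 7880 Ω.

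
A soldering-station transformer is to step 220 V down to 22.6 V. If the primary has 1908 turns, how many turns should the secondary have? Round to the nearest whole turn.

N_s/N_p = V_s/V_p, so N_s = 1908 × 22.6/220 = 196.0 ≈ 196 turns.

N_s = 196 turns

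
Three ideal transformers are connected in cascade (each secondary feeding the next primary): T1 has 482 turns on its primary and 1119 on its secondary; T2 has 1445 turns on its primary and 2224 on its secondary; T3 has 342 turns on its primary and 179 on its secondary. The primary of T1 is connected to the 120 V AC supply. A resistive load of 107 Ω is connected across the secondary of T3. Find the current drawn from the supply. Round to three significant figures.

Secondary of T1: V = 120.00 × 1119/482 = 278.59 V.
Secondary of T2: V = 278.59 × 2224/1445 = 428.78 V.
Secondary of T3: V = 428.78 × 179/342 = 224.42 V.
I_load = 224.42/107 = 2.0974 A, so P_out = 224.42 × 2.0974 = 470.69 W.
All ideal ⇒ P_in = P_out, so I_supply = 470.69/120 = 3.92 A.

I_supply ≈ 3.92 A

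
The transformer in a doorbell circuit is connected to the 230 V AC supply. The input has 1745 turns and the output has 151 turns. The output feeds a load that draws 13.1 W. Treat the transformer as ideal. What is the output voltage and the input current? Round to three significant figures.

V_out = V_in × N_out/N_in = 230 × 151/1745 = 19.903 V.
I_out = P/V_out = 13.1/19.903 = 0.65821 A.
I_in = I_out × N_out/N_in = 0.65821 × 151/1745 = 0.0570 A.

V_out ≈ 19.9 V, I_in ≈ 0.0570 A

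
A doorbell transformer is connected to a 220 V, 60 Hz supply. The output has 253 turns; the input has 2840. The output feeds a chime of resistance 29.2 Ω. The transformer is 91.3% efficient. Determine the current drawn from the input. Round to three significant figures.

V_out = 220 × 253/2840 = 19.599 V.
I_out = V_out/R = 19.599/29.2 = 0.67118 A.
P_out = V_out I_out = 19.599 × 0.67118 = 13.154 W.
P_in = P_out/η = 13.154/0.913 = 14.408 W.
I_in = P_in/V_in = 14.408/220 = 0.0655 A.

I_in ≈ 0.0655 A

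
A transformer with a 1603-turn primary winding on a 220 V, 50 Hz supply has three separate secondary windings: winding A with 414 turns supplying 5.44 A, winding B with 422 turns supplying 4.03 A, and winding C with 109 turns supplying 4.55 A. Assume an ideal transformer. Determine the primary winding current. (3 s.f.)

V_A = 220 × 414/1603 = 56.818 V; V_B = 220 × 422/1603 = 57.916 V; V_C = 220 × 109/1603 = 14.959 V.
P_out = V_A I_A + V_B I_B + V_C I_C = 56.818×5.44 + 57.916×4.03 + 14.959×4.55 = 309.09 + 233.40 + 68.066 = 610.56 W.
Ideal ⇒ P_in = P_out, so I_p = P_out/V_p = 610.56/220 = 2.78 A.

I_p ≈ 2.78 A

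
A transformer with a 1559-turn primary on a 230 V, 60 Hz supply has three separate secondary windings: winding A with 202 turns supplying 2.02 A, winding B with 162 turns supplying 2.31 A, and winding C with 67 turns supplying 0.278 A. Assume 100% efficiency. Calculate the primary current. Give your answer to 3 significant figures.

V_A = 230 × 202/1559 = 29.801 V; V_B = 230 × 162/1559 = 23.900 V; V_C = 230 × 67/1559 = 9.8845 V.
P_out = V_A I_A + V_B I_B + V_C I_C = 29.801×2.02 + 23.900×2.31 + 9.8845×0.278 = 60.198 + 55.209 + 2.7479 = 118.16 W.
Ideal ⇒ P_in = P_out, so I_p = P_out/V_p = 118.16/230 = 0.514 A.

I_p ≈ 0.514 A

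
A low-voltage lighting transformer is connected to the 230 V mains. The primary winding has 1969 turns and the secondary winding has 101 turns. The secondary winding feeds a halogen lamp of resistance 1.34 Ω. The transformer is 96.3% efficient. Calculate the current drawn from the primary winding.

I_p ≈ 0.469 A

V_s = 230 × 101/1969 = 11.798 V.
I_s = V_s/R = 11.798/1.34 = 8.8044 A.
P_out = V_s I_s = 11.798 × 8.8044 = 103.87 W.
P_in = P_out/η = 103.87/0.963 = 107.86 W.
I_p = P_in/V_p = 107.86/230 = 0.469 A.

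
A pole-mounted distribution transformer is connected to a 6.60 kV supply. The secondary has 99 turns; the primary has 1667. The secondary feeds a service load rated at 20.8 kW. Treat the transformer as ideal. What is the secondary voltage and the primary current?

V_s = V_p × N_s/N_p = 6600 × 99/1667 = 391.96 V.
I_s = P/V_s = 20800/391.96 = 53.066 A.
I_p = I_s × N_s/N_p = 53.066 × 99/1667 = 3.15 A.

V_s ≈ 392 V, I_p ≈ 3.15 A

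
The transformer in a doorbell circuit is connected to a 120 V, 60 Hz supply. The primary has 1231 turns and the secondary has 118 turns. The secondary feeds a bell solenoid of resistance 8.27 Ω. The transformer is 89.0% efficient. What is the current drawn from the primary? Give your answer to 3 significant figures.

I_p ≈ 0.150 A

V_s = 120 × 118/1231 = 11.503 V.
I_s = V_s/R = 11.503/8.27 = 1.3909 A.
P_out = V_s I_s = 11.503 × 1.3909 = 15.999 W.
P_in = P_out/η = 15.999/0.890 = 17.977 W.
I_p = P_in/V_p = 17.977/120 = 0.150 A.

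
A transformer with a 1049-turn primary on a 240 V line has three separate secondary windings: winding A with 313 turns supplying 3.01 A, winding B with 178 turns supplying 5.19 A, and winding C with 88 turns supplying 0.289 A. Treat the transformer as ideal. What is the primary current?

I_p ≈ 1.80 A

V_A = 240 × 313/1049 = 71.611 V; V_B = 240 × 178/1049 = 40.724 V; V_C = 240 × 88/1049 = 20.133 V.
P_out = V_A I_A + V_B I_B + V_C I_C = 71.611×3.01 + 40.724×5.19 + 20.133×0.289 = 215.55 + 211.36 + 5.8186 = 432.73 W.
Ideal ⇒ P_in = P_out, so I_p = P_out/V_p = 432.73/240 = 1.80 A.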